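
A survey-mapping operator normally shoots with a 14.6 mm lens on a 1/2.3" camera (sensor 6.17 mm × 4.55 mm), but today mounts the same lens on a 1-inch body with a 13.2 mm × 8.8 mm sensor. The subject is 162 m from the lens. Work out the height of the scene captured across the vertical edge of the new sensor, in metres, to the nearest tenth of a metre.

97.6 m

The focal length stays 14.6 mm; the relevant sensor dimension is now h = 8.8 mm. Object distance dₒ = 162 m = 162000 mm.
Thin-lens field height W = h·(dₒ − f)/f = 8.8 × (162000 − 14.6)/14.6 ≈ 97635.036 mm = 97.635 m.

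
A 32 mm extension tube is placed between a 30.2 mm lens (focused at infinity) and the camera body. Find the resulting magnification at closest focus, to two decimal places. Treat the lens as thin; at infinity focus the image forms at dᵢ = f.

1.06×

The tube moves the image plane from f to f + e, so dᵢ = 30.2 + 32 = 62.2 mm. Focus is achieved when 1/f = 1/dₒ + 1/dᵢ, giving dₒ = 1/(1/f − 1/(f+e)).
Magnification m = dᵢ/dₒ = (f+e)·(1/f − 1/(f+e)) = e/f = 32/30.2 ≈ 1.0596.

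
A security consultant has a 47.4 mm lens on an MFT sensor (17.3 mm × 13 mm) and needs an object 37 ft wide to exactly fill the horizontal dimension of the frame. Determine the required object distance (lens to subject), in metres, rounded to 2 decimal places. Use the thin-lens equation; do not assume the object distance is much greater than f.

30.95 m

W: 37 ft × 304.8 mm/ft = 11277.60 mm.
Magnification m = w/W = dᵢ/dₒ; combined with 1/f = 1/dₒ + 1/dᵢ this gives dₒ = f·(1 + W/w).
dₒ = 47.4 mm × (1 + 11277.6/17.3) = 47.4 × 652.8844 ≈ 30946.719 mm = 30.9467 m.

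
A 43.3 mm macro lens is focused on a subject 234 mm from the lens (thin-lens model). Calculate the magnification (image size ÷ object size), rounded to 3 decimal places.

Thin lens: 1/f = 1/dₒ + 1/dᵢ → 1/dᵢ = 1/43.3 − 1/234 = 0.0188212 mm⁻¹, so dᵢ ≈ 53.1316 mm.
Magnification m = dᵢ/dₒ = 53.1316/234 ≈ 0.22706.

0.227×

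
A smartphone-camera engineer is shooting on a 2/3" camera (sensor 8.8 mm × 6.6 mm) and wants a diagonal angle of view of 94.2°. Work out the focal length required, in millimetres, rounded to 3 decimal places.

5.111 mm

Sensor diagonal = √(8.8² + 6.6²) = √121.0000 ≈ 11.0000 mm.
From α = 2·arctan(d/2f) we get f = d / (2·tan(α/2)).
With d = 11.0000 mm and α/2 = 47.1°, tan(α/2) ≈ 1.07613, so f ≈ 11.0000 / 2.15226 ≈ 5.1109 mm.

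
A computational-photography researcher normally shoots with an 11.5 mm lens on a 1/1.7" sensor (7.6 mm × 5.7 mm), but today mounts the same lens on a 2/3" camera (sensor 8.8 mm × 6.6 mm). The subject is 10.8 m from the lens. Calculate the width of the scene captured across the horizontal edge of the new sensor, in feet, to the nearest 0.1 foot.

The focal length stays 11.5 mm; the relevant sensor dimension is now w = 8.8 mm. Object distance dₒ = 10.8 m = 10800 mm.
Thin-lens field width W = w·(dₒ − f)/f = 8.8 × (10800 − 11.5)/11.5 ≈ 8255.548 mm = 8255.548/304.8 ft = 27.0851 ft.

27.1 ft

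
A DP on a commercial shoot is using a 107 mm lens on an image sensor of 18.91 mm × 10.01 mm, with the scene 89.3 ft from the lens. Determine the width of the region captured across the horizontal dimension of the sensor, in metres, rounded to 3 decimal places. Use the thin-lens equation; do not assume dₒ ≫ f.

4.791 m

dₒ: 89.3 ft × 304.8 mm/ft = 27218.64 mm.
Similar triangles through the lens centre give W/dₒ = w/dᵢ; with 1/f = 1/dₒ + 1/dᵢ this gives W = w·(dₒ − f)/f.
W = 18.91 mm × (27218.6 − 107) / 107 = 18.91 × 253.3798 ≈ 4791.412 mm = 4.79141 m.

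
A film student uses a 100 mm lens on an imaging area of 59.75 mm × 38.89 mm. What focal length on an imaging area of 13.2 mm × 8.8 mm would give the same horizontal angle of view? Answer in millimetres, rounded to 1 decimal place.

Equal angle of view means equal width/f ratio, so f₂ = f₁ · (width₂/width₁) = 100 × 13.2/59.75.
f₂ = 100 × 0.22092 ≈ 22.092 mm.

22.1 mm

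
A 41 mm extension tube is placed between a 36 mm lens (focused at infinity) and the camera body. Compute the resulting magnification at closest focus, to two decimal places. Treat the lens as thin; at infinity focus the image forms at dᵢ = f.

The tube moves the image plane from f to f + e, so dᵢ = 36 + 41 = 77 mm. Focus is achieved when 1/f = 1/dₒ + 1/dᵢ, giving dₒ = 1/(1/f − 1/(f+e)).
Magnification m = dᵢ/dₒ = (f+e)·(1/f − 1/(f+e)) = e/f = 41/36 ≈ 1.1389.

1.14×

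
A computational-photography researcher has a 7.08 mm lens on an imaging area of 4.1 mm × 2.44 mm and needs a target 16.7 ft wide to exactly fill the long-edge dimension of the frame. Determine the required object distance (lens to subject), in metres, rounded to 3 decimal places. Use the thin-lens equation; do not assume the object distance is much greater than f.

8.797 m

W: 16.7 ft × 304.8 mm/ft = 5090.16 mm.
Magnification m = w/W = dᵢ/dₒ; combined with 1/f = 1/dₒ + 1/dᵢ this gives dₒ = f·(1 + W/w).
dₒ = 7.08 mm × (1 + 5090.16/4.1) = 7.08 × 1242.5024 ≈ 8796.917 mm = 8.79692 m.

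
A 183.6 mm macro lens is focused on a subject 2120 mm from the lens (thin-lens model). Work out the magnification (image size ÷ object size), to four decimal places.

Thin lens: 1/f = 1/dₒ + 1/dᵢ → 1/dᵢ = 1/183.6 − 1/2120 = 0.0049749 mm⁻¹, so dᵢ ≈ 201.0081 mm.
Magnification m = dᵢ/dₒ = 201.0081/2120 ≈ 0.09482.

0.0948×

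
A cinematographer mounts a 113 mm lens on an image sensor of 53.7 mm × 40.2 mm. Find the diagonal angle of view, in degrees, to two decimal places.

33.06°

Sensor diagonal = √(53.7² + 40.2²) = √4499.7300 ≈ 67.0800 mm.
Angle of view α = 2·arctan(d/2f) with d = 67.0800 mm and f = 113 mm.
d/2f = 0.29681; arctan(0.29681) ≈ 16.5316°, so α ≈ 33.0633°.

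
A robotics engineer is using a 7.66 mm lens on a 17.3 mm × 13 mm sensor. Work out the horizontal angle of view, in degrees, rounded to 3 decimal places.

96.947°

Angle of view α = 2·arctan(w/2f) with w = 17.3 mm and f = 7.66 mm.
w/2f = 1.12924; arctan(1.12924) ≈ 48.4735°, so α ≈ 96.9471°.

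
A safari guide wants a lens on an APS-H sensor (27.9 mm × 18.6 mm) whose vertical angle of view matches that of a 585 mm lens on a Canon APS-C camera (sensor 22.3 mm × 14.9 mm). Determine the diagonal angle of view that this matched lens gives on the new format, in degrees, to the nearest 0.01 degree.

Equal vertical AOV ⇒ f₂ = f₁ · 18.6/14.9 = 585 × 1.24832 ≈ 730.2685 mm.
Sensor diagonal = √(27.9² + 18.6²) = √1124.3700 ≈ 33.5316 mm.
Diagonal AOV on the new format = 2·arctan(33.5316 / (2 × 730.2685)) = 2·arctan(0.02296) ≈ 2.6304°.

2.63°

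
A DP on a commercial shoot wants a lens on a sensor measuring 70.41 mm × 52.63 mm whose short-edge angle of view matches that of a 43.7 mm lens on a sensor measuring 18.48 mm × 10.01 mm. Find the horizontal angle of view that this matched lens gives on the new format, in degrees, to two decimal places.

Equal short-edge AOV ⇒ f₂ = f₁ · 52.63/10.01 = 43.7 × 5.25774 ≈ 229.7633 mm.
Horizontal AOV on the new format = 2·arctan(70.41 / (2 × 229.7633)) = 2·arctan(0.15322) ≈ 17.4225°.

17.42°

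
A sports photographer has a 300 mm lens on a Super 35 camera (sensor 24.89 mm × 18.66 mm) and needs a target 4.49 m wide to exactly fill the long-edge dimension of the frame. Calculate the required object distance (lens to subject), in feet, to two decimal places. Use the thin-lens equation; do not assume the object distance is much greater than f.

W: 4.49 m = 4490 mm.
Magnification m = w/W = dᵢ/dₒ; combined with 1/f = 1/dₒ + 1/dᵢ this gives dₒ = f·(1 + W/w).
dₒ = 300 mm × (1 + 4490/24.89) = 300 × 181.3937 ≈ 54418.120 mm = 54418.120/304.8 ft = 178.537 ft.

178.54 ft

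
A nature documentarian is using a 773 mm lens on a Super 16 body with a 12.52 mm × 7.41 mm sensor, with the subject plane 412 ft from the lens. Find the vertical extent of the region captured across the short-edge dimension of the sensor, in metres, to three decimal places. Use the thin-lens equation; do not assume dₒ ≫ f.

1.196 m

dₒ: 412 ft × 304.8 mm/ft = 125577.60 mm.
Similar triangles through the lens centre give W/dₒ = h/dᵢ; with 1/f = 1/dₒ + 1/dᵢ this gives W = h·(dₒ − f)/f.
W = 7.41 mm × (125578 − 773) / 773 = 7.41 × 161.4548 ≈ 1196.380 mm = 1.19638 m.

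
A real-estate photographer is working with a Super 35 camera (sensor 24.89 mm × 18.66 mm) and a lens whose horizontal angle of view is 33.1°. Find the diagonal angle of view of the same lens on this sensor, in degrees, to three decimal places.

40.750°

From the horizontal AOV: f = 24.89 / (2·tan(16.55°)) = 24.89 / 0.59433 ≈ 41.8794 mm.
Sensor diagonal = √(24.89² + 18.66²) = √967.7077 ≈ 31.1080 mm.
Diagonal AOV = 2·arctan(31.1080 / (2 × 41.8794)) = 2·arctan(0.37140) ≈ 40.7500°.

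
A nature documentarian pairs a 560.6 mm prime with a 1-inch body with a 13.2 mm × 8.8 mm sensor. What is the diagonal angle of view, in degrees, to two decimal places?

Sensor diagonal = √(13.2² + 8.8²) = √251.6800 ≈ 15.8644 mm.
Angle of view α = 2·arctan(d/2f) with d = 15.8644 mm and f = 560.6 mm.
d/2f = 0.01415; arctan(0.01415) ≈ 0.8107°, so α ≈ 1.6213°.

1.62°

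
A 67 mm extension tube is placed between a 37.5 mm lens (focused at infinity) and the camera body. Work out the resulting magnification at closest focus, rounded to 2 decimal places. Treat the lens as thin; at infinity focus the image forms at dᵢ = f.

The tube moves the image plane from f to f + e, so dᵢ = 37.5 + 67 = 104.5 mm. Focus is achieved when 1/f = 1/dₒ + 1/dᵢ, giving dₒ = 1/(1/f − 1/(f+e)).
Magnification m = dᵢ/dₒ = (f+e)·(1/f − 1/(f+e)) = e/f = 67/37.5 ≈ 1.7867.

1.79×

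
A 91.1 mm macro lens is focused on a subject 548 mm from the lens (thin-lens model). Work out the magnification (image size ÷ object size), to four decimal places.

0.1994×

Thin lens: 1/f = 1/dₒ + 1/dᵢ → 1/dᵢ = 1/91.1 − 1/548 = 0.0091521 mm⁻¹, so dᵢ ≈ 109.2642 mm.
Magnification m = dᵢ/dₒ = 109.2642/548 ≈ 0.19939.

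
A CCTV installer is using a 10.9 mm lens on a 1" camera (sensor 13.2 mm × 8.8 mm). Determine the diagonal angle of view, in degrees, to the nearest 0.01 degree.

Sensor diagonal = √(13.2² + 8.8²) = √251.6800 ≈ 15.8644 mm.
Angle of view α = 2·arctan(d/2f) with d = 15.8644 mm and f = 10.9 mm.
d/2f = 0.72773; arctan(0.72773) ≈ 36.0444°, so α ≈ 72.0887°.

72.09°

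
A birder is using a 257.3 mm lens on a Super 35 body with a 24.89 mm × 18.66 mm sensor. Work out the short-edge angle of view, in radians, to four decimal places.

Angle of view α = 2·arctan(h/2f) with h = 18.66 mm and f = 257.3 mm.
h/2f = 0.03626; arctan(0.03626) ≈ 0.0362 rad, so α ≈ 0.0725 rad.

0.0725 rad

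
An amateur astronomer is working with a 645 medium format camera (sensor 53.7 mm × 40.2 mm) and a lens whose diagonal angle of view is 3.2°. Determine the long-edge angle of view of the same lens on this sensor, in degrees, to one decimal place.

Sensor diagonal = √(53.7² + 40.2²) = √4499.7300 ≈ 67.0800 mm.
From the diagonal AOV: f = 67.0800 / (2·tan(1.6°)) = 67.0800 / 0.05587 ≈ 1200.7510 mm.
Long-edge AOV = 2·arctan(53.7 / (2 × 1200.7510)) = 2·arctan(0.02236) ≈ 2.5620°.

2.6°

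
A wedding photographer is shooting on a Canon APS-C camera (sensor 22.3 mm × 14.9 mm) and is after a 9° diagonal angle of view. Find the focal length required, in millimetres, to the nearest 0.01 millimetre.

Sensor diagonal = √(22.3² + 14.9²) = √719.3000 ≈ 26.8198 mm.
From α = 2·arctan(d/2f) we get f = d / (2·tan(α/2)).
With d = 26.8198 mm and α/2 = 4.5°, tan(α/2) ≈ 0.07870, so f ≈ 26.8198 / 0.15740 ≈ 170.3887 mm.

170.39 mm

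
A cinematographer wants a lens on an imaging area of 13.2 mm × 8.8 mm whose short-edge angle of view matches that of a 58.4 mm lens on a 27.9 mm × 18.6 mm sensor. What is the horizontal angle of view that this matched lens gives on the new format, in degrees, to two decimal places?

Equal short-edge AOV ⇒ f₂ = f₁ · 8.8/18.6 = 58.4 × 0.47312 ≈ 27.6301 mm.
Horizontal AOV on the new format = 2·arctan(13.2 / (2 × 27.6301)) = 2·arctan(0.23887) ≈ 26.8690°.

26.87°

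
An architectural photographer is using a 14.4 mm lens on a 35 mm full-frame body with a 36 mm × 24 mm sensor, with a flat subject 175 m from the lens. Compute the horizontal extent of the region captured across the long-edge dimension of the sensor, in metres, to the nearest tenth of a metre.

dₒ: 175 m = 175000 mm.
Similar triangles through the lens centre give W/dₒ = w/dᵢ; with 1/f = 1/dₒ + 1/dᵢ this gives W = w·(dₒ − f)/f.
W = 36 mm × (175000 − 14.4) / 14.4 = 36 × 12151.7778 ≈ 437464.000 mm = 437.464 m.

437.5 m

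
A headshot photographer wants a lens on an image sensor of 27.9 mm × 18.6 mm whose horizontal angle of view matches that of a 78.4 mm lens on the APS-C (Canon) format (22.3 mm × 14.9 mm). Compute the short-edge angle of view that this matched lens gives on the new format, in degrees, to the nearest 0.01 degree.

Equal horizontal AOV ⇒ f₂ = f₁ · 27.9/22.3 = 78.4 × 1.25112 ≈ 98.0879 mm.
Short-edge AOV on the new format = 2·arctan(18.6 / (2 × 98.0879)) = 2·arctan(0.09481) ≈ 10.8324°.

10.83°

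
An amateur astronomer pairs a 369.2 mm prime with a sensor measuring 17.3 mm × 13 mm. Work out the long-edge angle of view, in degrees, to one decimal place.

Angle of view α = 2·arctan(w/2f) with w = 17.3 mm and f = 369.2 mm.
w/2f = 0.02343; arctan(0.02343) ≈ 1.3421°, so α ≈ 2.6843°.

2.7°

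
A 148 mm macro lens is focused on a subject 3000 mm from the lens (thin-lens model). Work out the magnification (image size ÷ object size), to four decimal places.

0.0519×

Thin lens: 1/f = 1/dₒ + 1/dᵢ → 1/dᵢ = 1/148 − 1/3000 = 0.0064234 mm⁻¹, so dᵢ ≈ 155.6802 mm.
Magnification m = dᵢ/dₒ = 155.6802/3000 ≈ 0.05189.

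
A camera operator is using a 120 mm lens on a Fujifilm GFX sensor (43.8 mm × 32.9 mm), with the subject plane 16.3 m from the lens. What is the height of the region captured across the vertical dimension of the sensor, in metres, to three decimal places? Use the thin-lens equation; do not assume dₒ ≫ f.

dₒ: 16.3 m = 16300 mm.
Similar triangles through the lens centre give W/dₒ = h/dᵢ; with 1/f = 1/dₒ + 1/dᵢ this gives W = h·(dₒ − f)/f.
W = 32.9 mm × (16300 − 120) / 120 = 32.9 × 134.8333 ≈ 4436.017 mm = 4.43602 m.

4.436 m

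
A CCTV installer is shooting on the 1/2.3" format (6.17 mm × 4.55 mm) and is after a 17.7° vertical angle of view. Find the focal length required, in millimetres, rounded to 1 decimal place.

14.6 mm

From α = 2·arctan(h/2f) we get f = h / (2·tan(α/2)).
With h = 4.55 mm and α/2 = 8.85°, tan(α/2) ≈ 0.15570, so f ≈ 4.55 / 0.31140 ≈ 14.6113 mm.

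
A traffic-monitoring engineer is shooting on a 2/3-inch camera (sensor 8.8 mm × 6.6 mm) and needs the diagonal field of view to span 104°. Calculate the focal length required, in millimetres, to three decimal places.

Sensor diagonal = √(8.8² + 6.6²) = √121.0000 ≈ 11.0000 mm.
From α = 2·arctan(d/2f) we get f = d / (2·tan(α/2)).
With d = 11.0000 mm and α/2 = 52°, tan(α/2) ≈ 1.27994, so f ≈ 11.0000 / 2.55988 ≈ 4.2971 mm.

4.297 mm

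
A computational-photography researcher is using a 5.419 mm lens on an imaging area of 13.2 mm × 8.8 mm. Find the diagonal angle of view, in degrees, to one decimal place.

Sensor diagonal = √(13.2² + 8.8²) = √251.6800 ≈ 15.8644 mm.
Angle of view α = 2·arctan(d/2f) with d = 15.8644 mm and f = 5.419 mm.
d/2f = 1.46378; arctan(1.46378) ≈ 55.6605°, so α ≈ 111.3211°.

111.3°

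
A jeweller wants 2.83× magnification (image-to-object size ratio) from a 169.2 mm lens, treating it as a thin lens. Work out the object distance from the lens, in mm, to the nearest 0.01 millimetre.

228.99 mm

With m = dᵢ/dₒ and 1/f = 1/dₒ + 1/dᵢ, substituting dᵢ = m·dₒ gives 1/f = (1 + 1/m)/dₒ, hence dₒ = f·(1 + 1/m).
dₒ = 169.2 × (1 + 1/2.83) = 169.2 × 1.35336 ≈ 228.988 mm.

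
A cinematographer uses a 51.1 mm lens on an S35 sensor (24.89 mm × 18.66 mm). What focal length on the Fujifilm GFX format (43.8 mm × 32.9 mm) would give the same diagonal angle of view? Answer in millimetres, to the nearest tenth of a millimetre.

90.0 mm

Sensor diagonal = √(24.89² + 18.66²) = √967.7077 ≈ 31.1080 mm.
Sensor diagonal = √(43.8² + 32.9²) = √3000.8500 ≈ 54.7800 mm.
Equal angle of view means equal diagonal/f ratio, so f₂ = f₁ · (diagonal₂/diagonal₁) = 51.1 × 54.7800/31.1080.
f₂ = 51.1 × 1.76096 ≈ 89.985 mm.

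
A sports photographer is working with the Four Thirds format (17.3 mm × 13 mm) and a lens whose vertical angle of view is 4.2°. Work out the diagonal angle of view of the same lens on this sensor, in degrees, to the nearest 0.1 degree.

From the vertical AOV: f = 13 / (2·tan(2.1°)) = 13 / 0.07334 ≈ 177.2647 mm.
Sensor diagonal = √(17.3² + 13²) = √468.2900 ≈ 21.6400 mm.
Diagonal AOV = 2·arctan(21.6400 / (2 × 177.2647)) = 2·arctan(0.06104) ≈ 6.9859°.

7.0°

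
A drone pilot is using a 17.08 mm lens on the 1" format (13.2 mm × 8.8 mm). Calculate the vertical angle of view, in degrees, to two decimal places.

28.89°

Angle of view α = 2·arctan(h/2f) with h = 8.8 mm and f = 17.08 mm.
h/2f = 0.25761; arctan(0.25761) ≈ 14.4459°, so α ≈ 28.8919°.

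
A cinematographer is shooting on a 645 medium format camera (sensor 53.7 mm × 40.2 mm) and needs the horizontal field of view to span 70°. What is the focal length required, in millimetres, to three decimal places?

38.346 mm

From α = 2·arctan(w/2f) we get f = w / (2·tan(α/2)).
With w = 53.7 mm and α/2 = 35°, tan(α/2) ≈ 0.70021, so f ≈ 53.7 / 1.40042 ≈ 38.3458 mm.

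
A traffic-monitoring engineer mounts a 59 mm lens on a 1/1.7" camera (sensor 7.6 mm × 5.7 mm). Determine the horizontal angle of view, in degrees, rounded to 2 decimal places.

Angle of view α = 2·arctan(w/2f) with w = 7.6 mm and f = 59 mm.
w/2f = 0.06441; arctan(0.06441) ≈ 3.6851°, so α ≈ 7.3703°.

7.37°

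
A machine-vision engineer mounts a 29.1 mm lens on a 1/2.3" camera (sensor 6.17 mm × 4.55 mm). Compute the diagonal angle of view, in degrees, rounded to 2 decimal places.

15.01°

Sensor diagonal = √(6.17² + 4.55²) = √58.7714 ≈ 7.6663 mm.
Angle of view α = 2·arctan(d/2f) with d = 7.6663 mm and f = 29.1 mm.
d/2f = 0.13172; arctan(0.13172) ≈ 7.5039°, so α ≈ 15.0079°.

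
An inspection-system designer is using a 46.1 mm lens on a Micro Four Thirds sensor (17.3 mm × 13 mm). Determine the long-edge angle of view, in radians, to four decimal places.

Angle of view α = 2·arctan(w/2f) with w = 17.3 mm and f = 46.1 mm.
w/2f = 0.18764; arctan(0.18764) ≈ 0.1855 rad, so α ≈ 0.3710 rad.

0.3710 rad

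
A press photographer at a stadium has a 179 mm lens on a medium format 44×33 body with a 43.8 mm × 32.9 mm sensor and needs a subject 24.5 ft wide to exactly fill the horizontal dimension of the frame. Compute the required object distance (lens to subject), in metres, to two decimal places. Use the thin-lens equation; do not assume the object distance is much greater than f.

30.70 m

W: 24.5 ft × 304.8 mm/ft = 7467.60 mm.
Magnification m = w/W = dᵢ/dₒ; combined with 1/f = 1/dₒ + 1/dᵢ this gives dₒ = f·(1 + W/w).
dₒ = 179 mm × (1 + 7467.6/43.8) = 179 × 171.4931 ≈ 30697.273 mm = 30.6973 m.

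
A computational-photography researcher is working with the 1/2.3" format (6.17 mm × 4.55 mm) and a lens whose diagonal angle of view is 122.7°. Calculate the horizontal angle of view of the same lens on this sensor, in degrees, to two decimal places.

111.66°

Sensor diagonal = √(6.17² + 4.55²) = √58.7714 ≈ 7.6663 mm.
From the diagonal AOV: f = 7.6663 / (2·tan(61.35°)) = 7.6663 / 3.66065 ≈ 2.0942 mm.
Horizontal AOV = 2·arctan(6.17 / (2 × 2.0942)) = 2·arctan(1.47310) ≈ 111.6593°.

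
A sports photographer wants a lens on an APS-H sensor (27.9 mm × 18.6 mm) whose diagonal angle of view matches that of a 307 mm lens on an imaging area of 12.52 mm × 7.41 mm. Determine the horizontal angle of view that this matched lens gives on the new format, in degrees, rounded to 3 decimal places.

Sensor diagonal = √(12.52² + 7.41²) = √211.6585 ≈ 14.5485 mm.
Sensor diagonal = √(27.9² + 18.6²) = √1124.3700 ≈ 33.5316 mm.
Equal diagonal AOV ⇒ f₂ = f₁ · 33.5316/14.5485 = 307 × 2.30482 ≈ 707.5793 mm.
Horizontal AOV on the new format = 2·arctan(27.9 / (2 × 707.5793)) = 2·arctan(0.01972) ≈ 2.2589°.

2.259°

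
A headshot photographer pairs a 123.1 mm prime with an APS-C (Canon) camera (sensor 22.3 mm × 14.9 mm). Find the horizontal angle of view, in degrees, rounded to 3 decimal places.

Angle of view α = 2·arctan(w/2f) with w = 22.3 mm and f = 123.1 mm.
w/2f = 0.09058; arctan(0.09058) ≈ 5.1755°, so α ≈ 10.3511°.

10.351°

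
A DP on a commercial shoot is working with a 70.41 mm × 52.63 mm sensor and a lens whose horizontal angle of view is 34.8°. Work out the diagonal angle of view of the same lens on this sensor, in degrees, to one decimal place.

42.7°

From the horizontal AOV: f = 70.41 / (2·tan(17.4°)) = 70.41 / 0.62676 ≈ 112.3393 mm.
Sensor diagonal = √(70.41² + 52.63²) = √7727.4850 ≈ 87.9061 mm.
Diagonal AOV = 2·arctan(87.9061 / (2 × 112.3393)) = 2·arctan(0.39125) ≈ 42.7361°.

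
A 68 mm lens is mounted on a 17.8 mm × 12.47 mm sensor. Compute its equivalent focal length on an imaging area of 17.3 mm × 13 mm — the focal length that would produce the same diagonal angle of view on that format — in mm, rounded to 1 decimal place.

67.7 mm

Sensor diagonal = √(17.8² + 12.47²) = √472.3409 ≈ 21.7334 mm.
Sensor diagonal = √(17.3² + 13²) = √468.2900 ≈ 21.6400 mm.
Equal angle of view means equal diagonal/f ratio, so f₂ = f₁ · (diagonal₂/diagonal₁) = 68 × 21.6400/21.7334.
f₂ = 68 × 0.99570 ≈ 67.708 mm.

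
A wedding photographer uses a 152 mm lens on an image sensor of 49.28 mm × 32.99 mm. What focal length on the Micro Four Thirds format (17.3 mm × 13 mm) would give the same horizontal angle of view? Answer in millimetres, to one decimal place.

Equal angle of view means equal width/f ratio, so f₂ = f₁ · (width₂/width₁) = 152 × 17.3/49.28.
f₂ = 152 × 0.35106 ≈ 53.360 mm.

53.4 mm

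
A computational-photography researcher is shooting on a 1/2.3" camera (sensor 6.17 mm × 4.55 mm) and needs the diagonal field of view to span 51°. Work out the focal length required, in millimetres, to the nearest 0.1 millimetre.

8.0 mm

Sensor diagonal = √(6.17² + 4.55²) = √58.7714 ≈ 7.6663 mm.
From α = 2·arctan(d/2f) we get f = d / (2·tan(α/2)).
With d = 7.6663 mm and α/2 = 25.5°, tan(α/2) ≈ 0.47698, so f ≈ 7.6663 / 0.95395 ≈ 8.0363 mm.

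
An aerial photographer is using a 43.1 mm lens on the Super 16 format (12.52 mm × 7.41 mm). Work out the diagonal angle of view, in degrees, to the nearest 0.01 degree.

19.16°

Sensor diagonal = √(12.52² + 7.41²) = √211.6585 ≈ 14.5485 mm.
Angle of view α = 2·arctan(d/2f) with d = 14.5485 mm and f = 43.1 mm.
d/2f = 0.16878; arctan(0.16878) ≈ 9.5799°, so α ≈ 19.1597°.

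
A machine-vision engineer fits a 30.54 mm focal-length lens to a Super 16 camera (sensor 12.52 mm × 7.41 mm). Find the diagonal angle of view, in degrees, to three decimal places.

Sensor diagonal = √(12.52² + 7.41²) = √211.6585 ≈ 14.5485 mm.
Angle of view α = 2·arctan(d/2f) with d = 14.5485 mm and f = 30.54 mm.
d/2f = 0.23819; arctan(0.23819) ≈ 13.3975°, so α ≈ 26.7950°.

26.795°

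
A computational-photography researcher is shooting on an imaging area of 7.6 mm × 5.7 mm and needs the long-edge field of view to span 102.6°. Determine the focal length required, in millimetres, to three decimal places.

3.044 mm

From α = 2·arctan(w/2f) we get f = w / (2·tan(α/2)).
With w = 7.6 mm and α/2 = 51.3°, tan(α/2) ≈ 1.24820, so f ≈ 7.6 / 2.49641 ≈ 3.0444 mm.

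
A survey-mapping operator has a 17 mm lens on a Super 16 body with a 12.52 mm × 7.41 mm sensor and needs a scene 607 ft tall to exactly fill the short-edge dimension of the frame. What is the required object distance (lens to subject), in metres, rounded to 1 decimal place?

W: 607 ft × 304.8 mm/ft = 185013.59 mm.
Magnification m = h/W = dᵢ/dₒ; combined with 1/f = 1/dₒ + 1/dᵢ this gives dₒ = f·(1 + W/h).
dₒ = 17 mm × (1 + 185014/7.41) = 17 × 24969.0964 ≈ 424474.638 mm = 424.475 m.

424.5 m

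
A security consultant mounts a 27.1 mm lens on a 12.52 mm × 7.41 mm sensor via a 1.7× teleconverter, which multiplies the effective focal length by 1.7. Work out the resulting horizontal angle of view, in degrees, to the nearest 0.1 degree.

Effective focal length f = 27.1 × 1.7 = 46.07 mm.
α = 2·arctan(12.52 / (2 × 46.07)) = 2·arctan(0.13588) ≈ 15.4759°.

15.5°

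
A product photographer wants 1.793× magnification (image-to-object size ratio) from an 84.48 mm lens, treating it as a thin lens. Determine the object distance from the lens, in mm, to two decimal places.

With m = dᵢ/dₒ and 1/f = 1/dₒ + 1/dᵢ, substituting dᵢ = m·dₒ gives 1/f = (1 + 1/m)/dₒ, hence dₒ = f·(1 + 1/m).
dₒ = 84.48 × (1 + 1/1.793) = 84.48 × 1.55772 ≈ 131.597 mm.

131.60 mm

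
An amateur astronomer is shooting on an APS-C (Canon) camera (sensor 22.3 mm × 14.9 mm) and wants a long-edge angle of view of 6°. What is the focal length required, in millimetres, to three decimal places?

212.755 mm

From α = 2·arctan(w/2f) we get f = w / (2·tan(α/2)).
With w = 22.3 mm and α/2 = 3°, tan(α/2) ≈ 0.05241, so f ≈ 22.3 / 0.10482 ≈ 212.7547 mm.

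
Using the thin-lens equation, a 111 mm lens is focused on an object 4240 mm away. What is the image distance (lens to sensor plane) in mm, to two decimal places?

113.98 mm

1/dᵢ = 1/f − 1/dₒ = 1/111 − 1/4240 = 0.0087732 mm⁻¹.
dᵢ = 1/0.0087732 ≈ 113.9840 mm.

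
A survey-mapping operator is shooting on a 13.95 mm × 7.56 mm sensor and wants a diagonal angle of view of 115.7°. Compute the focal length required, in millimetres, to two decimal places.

4.99 mm

Sensor diagonal = √(13.95² + 7.56²) = √251.7561 ≈ 15.8668 mm.
From α = 2·arctan(d/2f) we get f = d / (2·tan(α/2)).
With d = 15.8668 mm and α/2 = 57.85°, tan(α/2) ≈ 1.59105, so f ≈ 15.8668 / 3.18210 ≈ 4.9863 mm.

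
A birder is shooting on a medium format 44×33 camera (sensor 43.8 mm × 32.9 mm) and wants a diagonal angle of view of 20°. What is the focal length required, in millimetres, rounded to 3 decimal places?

Sensor diagonal = √(43.8² + 32.9²) = √3000.8500 ≈ 54.7800 mm.
From α = 2·arctan(d/2f) we get f = d / (2·tan(α/2)).
With d = 54.7800 mm and α/2 = 10°, tan(α/2) ≈ 0.17633, so f ≈ 54.7800 / 0.35265 ≈ 155.3365 mm.

155.336 mm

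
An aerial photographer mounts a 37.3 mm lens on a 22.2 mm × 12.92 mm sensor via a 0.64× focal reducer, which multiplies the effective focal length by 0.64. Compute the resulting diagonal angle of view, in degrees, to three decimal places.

56.560°

Effective focal length f = 37.3 × 0.64 = 23.872 mm.
Sensor diagonal = √(22.2² + 12.92²) = √659.7664 ≈ 25.6859 mm.
α = 2·arctan(25.686 / (2 × 23.872)) = 2·arctan(0.53799) ≈ 56.5598°.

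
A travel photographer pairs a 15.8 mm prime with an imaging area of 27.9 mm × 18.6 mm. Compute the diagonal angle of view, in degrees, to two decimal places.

93.40°

Sensor diagonal = √(27.9² + 18.6²) = √1124.3700 ≈ 33.5316 mm.
Angle of view α = 2·arctan(d/2f) with d = 33.5316 mm and f = 15.8 mm.
d/2f = 1.06113; arctan(1.06113) ≈ 46.6987°, so α ≈ 93.3975°.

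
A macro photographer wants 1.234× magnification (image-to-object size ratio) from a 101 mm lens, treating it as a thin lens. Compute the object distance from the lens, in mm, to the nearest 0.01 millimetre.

With m = dᵢ/dₒ and 1/f = 1/dₒ + 1/dᵢ, substituting dᵢ = m·dₒ gives 1/f = (1 + 1/m)/dₒ, hence dₒ = f·(1 + 1/m).
dₒ = 101 × (1 + 1/1.234) = 101 × 1.81037 ≈ 182.848 mm.

182.85 mm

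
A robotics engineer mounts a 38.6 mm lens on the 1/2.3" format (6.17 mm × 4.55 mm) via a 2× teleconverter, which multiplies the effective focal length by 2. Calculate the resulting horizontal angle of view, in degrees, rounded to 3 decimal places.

Effective focal length f = 38.6 × 2 = 77.2 mm.
α = 2·arctan(6.17 / (2 × 77.2)) = 2·arctan(0.03996) ≈ 4.5768°.

4.577°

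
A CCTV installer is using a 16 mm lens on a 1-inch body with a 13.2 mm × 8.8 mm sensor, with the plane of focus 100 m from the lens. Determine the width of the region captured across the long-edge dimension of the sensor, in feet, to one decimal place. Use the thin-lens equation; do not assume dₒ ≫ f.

270.6 ft

dₒ: 100 m = 100000 mm.
Similar triangles through the lens centre give W/dₒ = w/dᵢ; with 1/f = 1/dₒ + 1/dᵢ this gives W = w·(dₒ − f)/f.
W = 13.2 mm × (100000 − 16) / 16 = 13.2 × 6249.0000 ≈ 82486.800 mm = 82486.800/304.8 ft = 270.626 ft.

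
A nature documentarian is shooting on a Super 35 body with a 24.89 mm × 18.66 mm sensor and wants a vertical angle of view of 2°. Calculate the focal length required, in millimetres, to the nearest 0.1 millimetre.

From α = 2·arctan(h/2f) we get f = h / (2·tan(α/2)).
With h = 18.66 mm and α/2 = 1°, tan(α/2) ≈ 0.01746, so f ≈ 18.66 / 0.03491 ≈ 534.5153 mm.

534.5 mm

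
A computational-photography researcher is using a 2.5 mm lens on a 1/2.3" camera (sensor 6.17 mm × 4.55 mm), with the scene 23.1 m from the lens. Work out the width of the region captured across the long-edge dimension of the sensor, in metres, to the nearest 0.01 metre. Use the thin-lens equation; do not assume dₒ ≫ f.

57.00 m

dₒ: 23.1 m = 23100 mm.
Similar triangles through the lens centre give W/dₒ = w/dᵢ; with 1/f = 1/dₒ + 1/dᵢ this gives W = w·(dₒ − f)/f.
W = 6.17 mm × (23100 − 2.5) / 2.5 = 6.17 × 9239.0000 ≈ 57004.630 mm = 57.0046 m.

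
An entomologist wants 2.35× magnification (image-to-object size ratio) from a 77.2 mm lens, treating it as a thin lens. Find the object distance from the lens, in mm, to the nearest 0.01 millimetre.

110.05 mm

With m = dᵢ/dₒ and 1/f = 1/dₒ + 1/dᵢ, substituting dᵢ = m·dₒ gives 1/f = (1 + 1/m)/dₒ, hence dₒ = f·(1 + 1/m).
dₒ = 77.2 × (1 + 1/2.35) = 77.2 × 1.42553 ≈ 110.051 mm.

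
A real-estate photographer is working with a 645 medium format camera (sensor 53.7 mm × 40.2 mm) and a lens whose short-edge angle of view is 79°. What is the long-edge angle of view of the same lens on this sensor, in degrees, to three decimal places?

From the short-edge AOV: f = 40.2 / (2·tan(39.5°)) = 40.2 / 1.64867 ≈ 24.3832 mm.
Long-edge AOV = 2·arctan(53.7 / (2 × 24.3832)) = 2·arctan(1.10117) ≈ 95.5130°.

95.513°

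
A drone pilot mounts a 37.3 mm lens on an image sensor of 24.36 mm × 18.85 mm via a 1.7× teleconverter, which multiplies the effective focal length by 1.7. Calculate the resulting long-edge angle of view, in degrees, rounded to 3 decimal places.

21.746°

Effective focal length f = 37.3 × 1.7 = 63.41 mm.
α = 2·arctan(24.36 / (2 × 63.41)) = 2·arctan(0.19208) ≈ 21.7463°.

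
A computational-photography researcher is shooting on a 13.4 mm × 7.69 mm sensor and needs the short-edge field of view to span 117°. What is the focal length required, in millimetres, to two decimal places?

From α = 2·arctan(h/2f) we get f = h / (2·tan(α/2)).
With h = 7.69 mm and α/2 = 58.5°, tan(α/2) ≈ 1.63185, so f ≈ 7.69 / 3.26370 ≈ 2.3562 mm.

2.36 mm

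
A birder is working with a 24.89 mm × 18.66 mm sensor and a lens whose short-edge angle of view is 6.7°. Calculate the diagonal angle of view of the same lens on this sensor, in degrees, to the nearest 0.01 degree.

From the short-edge AOV: f = 18.66 / (2·tan(3.35°)) = 18.66 / 0.11707 ≈ 159.3911 mm.
Sensor diagonal = √(24.89² + 18.66²) = √967.7077 ≈ 31.1080 mm.
Diagonal AOV = 2·arctan(31.1080 / (2 × 159.3911)) = 2·arctan(0.09758) ≈ 11.1470°.

11.15°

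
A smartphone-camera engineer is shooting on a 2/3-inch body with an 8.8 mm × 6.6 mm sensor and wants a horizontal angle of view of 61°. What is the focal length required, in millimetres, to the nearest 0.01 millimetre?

7.47 mm

From α = 2·arctan(w/2f) we get f = w / (2·tan(α/2)).
With w = 8.8 mm and α/2 = 30.5°, tan(α/2) ≈ 0.58905, so f ≈ 8.8 / 1.17809 ≈ 7.4697 mm.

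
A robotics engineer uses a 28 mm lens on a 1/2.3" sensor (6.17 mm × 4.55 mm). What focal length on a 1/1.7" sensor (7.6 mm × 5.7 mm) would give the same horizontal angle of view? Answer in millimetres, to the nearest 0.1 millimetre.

Equal angle of view means equal width/f ratio, so f₂ = f₁ · (width₂/width₁) = 28 × 7.6/6.17.
f₂ = 28 × 1.23177 ≈ 34.489 mm.

34.5 mm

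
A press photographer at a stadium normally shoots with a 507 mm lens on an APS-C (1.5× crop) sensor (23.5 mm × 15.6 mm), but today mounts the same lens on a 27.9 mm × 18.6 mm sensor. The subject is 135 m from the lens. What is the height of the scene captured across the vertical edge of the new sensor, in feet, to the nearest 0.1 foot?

16.2 ft

The focal length stays 507 mm; the relevant sensor dimension is now h = 18.6 mm. Object distance dₒ = 135 m = 135000 mm.
Thin-lens field height W = h·(dₒ − f)/f = 18.6 × (135000 − 507)/507 ≈ 4934.063 mm = 4934.063/304.8 ft = 16.1879 ft.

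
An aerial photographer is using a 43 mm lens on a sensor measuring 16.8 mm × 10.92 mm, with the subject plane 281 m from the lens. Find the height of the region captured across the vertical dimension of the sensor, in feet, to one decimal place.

234.1 ft

dₒ: 281 m = 281000 mm.
Similar triangles through the lens centre give W/dₒ = h/dᵢ; with 1/f = 1/dₒ + 1/dᵢ this gives W = h·(dₒ − f)/f.
W = 10.92 mm × (281000 − 43) / 43 = 10.92 × 6533.8837 ≈ 71350.010 mm = 71350.010/304.8 ft = 234.088 ft.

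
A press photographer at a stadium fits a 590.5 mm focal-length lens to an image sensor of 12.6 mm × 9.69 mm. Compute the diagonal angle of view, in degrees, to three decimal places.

Sensor diagonal = √(12.6² + 9.69²) = √252.6561 ≈ 15.8952 mm.
Angle of view α = 2·arctan(d/2f) with d = 15.8952 mm and f = 590.5 mm.
d/2f = 0.01346; arctan(0.01346) ≈ 0.7711°, so α ≈ 1.5422°.

1.542°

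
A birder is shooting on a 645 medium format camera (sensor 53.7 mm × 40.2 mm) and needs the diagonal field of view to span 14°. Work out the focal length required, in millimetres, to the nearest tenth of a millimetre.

273.2 mm

Sensor diagonal = √(53.7² + 40.2²) = √4499.7300 ≈ 67.0800 mm.
From α = 2·arctan(d/2f) we get f = d / (2·tan(α/2)).
With d = 67.0800 mm and α/2 = 7°, tan(α/2) ≈ 0.12278, so f ≈ 67.0800 / 0.24557 ≈ 273.1615 mm.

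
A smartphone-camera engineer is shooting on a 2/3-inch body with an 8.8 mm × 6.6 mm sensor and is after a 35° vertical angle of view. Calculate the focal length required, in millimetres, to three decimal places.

10.466 mm

From α = 2·arctan(h/2f) we get f = h / (2·tan(α/2)).
With h = 6.6 mm and α/2 = 17.5°, tan(α/2) ≈ 0.31530, so f ≈ 6.6 / 0.63060 ≈ 10.4663 mm.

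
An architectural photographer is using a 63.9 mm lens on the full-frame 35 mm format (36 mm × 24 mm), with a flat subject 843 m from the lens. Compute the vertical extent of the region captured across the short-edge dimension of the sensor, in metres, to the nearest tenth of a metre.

316.6 m

dₒ: 843 m = 843000 mm.
Similar triangles through the lens centre give W/dₒ = h/dᵢ; with 1/f = 1/dₒ + 1/dᵢ this gives W = h·(dₒ − f)/f.
W = 24 mm × (843000 − 63.9) / 63.9 = 24 × 13191.4883 ≈ 316595.718 mm = 316.596 m.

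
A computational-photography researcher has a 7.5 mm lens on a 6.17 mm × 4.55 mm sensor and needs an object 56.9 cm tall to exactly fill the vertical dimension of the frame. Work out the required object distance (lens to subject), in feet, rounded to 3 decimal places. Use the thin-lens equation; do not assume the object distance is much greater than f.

W: 56.9 cm = 569 mm.
Magnification m = h/W = dᵢ/dₒ; combined with 1/f = 1/dₒ + 1/dᵢ this gives dₒ = f·(1 + W/h).
dₒ = 7.5 mm × (1 + 569/4.55) = 7.5 × 126.0549 ≈ 945.412 mm = 945.412/304.8 ft = 3.10175 ft.

3.102 ft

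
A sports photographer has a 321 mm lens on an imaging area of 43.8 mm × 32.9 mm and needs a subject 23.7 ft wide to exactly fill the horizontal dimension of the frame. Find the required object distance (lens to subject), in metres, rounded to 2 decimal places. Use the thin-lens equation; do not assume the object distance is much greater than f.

W: 23.7 ft × 304.8 mm/ft = 7223.76 mm.
Magnification m = w/W = dᵢ/dₒ; combined with 1/f = 1/dₒ + 1/dᵢ this gives dₒ = f·(1 + W/w).
dₒ = 321 mm × (1 + 7223.76/43.8) = 321 × 165.9260 ≈ 53262.253 mm = 53.2623 m.

53.26 m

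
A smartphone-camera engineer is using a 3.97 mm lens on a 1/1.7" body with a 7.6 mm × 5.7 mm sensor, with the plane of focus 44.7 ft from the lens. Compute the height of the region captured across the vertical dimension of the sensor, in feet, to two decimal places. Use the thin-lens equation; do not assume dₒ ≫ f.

64.16 ft

dₒ: 44.7 ft × 304.8 mm/ft = 13624.56 mm.
Similar triangles through the lens centre give W/dₒ = h/dᵢ; with 1/f = 1/dₒ + 1/dᵢ this gives W = h·(dₒ − f)/f.
W = 5.7 mm × (13624.6 − 3.97) / 3.97 = 5.7 × 3430.8790 ≈ 19556.010 mm = 19556.010/304.8 ft = 64.1601 ft.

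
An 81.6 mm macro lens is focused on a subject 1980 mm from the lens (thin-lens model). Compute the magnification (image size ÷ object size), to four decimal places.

0.0430×

Thin lens: 1/f = 1/dₒ + 1/dᵢ → 1/dᵢ = 1/81.6 − 1/1980 = 0.0117499 mm⁻¹, so dᵢ ≈ 85.1075 mm.
Magnification m = dᵢ/dₒ = 85.1075/1980 ≈ 0.04298.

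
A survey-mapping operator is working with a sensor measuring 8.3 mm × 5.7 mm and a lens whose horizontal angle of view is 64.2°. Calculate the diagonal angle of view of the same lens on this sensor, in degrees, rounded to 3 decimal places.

74.541°

From the horizontal AOV: f = 8.3 / (2·tan(32.1°)) = 8.3 / 1.25460 ≈ 6.6157 mm.
Sensor diagonal = √(8.3² + 5.7²) = √101.3800 ≈ 10.0688 mm.
Diagonal AOV = 2·arctan(10.0688 / (2 × 6.6157)) = 2·arctan(0.76098) ≈ 74.5407°.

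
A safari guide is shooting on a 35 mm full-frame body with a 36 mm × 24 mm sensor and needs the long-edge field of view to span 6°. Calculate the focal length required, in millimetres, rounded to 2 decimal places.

From α = 2·arctan(w/2f) we get f = w / (2·tan(α/2)).
With w = 36 mm and α/2 = 3°, tan(α/2) ≈ 0.05241, so f ≈ 36 / 0.10482 ≈ 343.4605 mm.

343.46 mm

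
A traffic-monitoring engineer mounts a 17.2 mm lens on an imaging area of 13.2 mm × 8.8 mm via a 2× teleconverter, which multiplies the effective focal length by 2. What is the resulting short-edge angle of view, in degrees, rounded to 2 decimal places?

Effective focal length f = 17.2 × 2 = 34.4 mm.
α = 2·arctan(8.8 / (2 × 34.4)) = 2·arctan(0.12791) ≈ 14.5779°.

14.58°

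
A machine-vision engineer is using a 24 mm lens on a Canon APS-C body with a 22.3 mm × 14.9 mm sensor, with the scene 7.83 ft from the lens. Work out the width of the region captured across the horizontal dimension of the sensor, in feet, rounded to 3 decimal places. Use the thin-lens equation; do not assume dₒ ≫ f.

7.202 ft

dₒ: 7.83 ft × 304.8 mm/ft = 2386.58 mm.
Similar triangles through the lens centre give W/dₒ = w/dᵢ; with 1/f = 1/dₒ + 1/dᵢ this gives W = w·(dₒ − f)/f.
W = 22.3 mm × (2386.58 − 24) / 24 = 22.3 × 98.4410 ≈ 2195.234 mm = 2195.234/304.8 ft = 7.20221 ft.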